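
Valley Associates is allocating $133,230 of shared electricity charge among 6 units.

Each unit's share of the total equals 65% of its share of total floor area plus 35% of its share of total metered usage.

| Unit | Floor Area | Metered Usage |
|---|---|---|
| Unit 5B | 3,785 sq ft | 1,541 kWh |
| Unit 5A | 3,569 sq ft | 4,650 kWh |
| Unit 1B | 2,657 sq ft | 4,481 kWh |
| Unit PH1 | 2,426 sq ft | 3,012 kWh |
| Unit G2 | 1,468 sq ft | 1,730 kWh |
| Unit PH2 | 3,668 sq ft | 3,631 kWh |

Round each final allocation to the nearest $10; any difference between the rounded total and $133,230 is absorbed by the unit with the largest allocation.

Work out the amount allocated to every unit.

Floor area total 17,573; metered usage total 19,045.
Composite weights (65% floor area + 35% metered usage): Unit 5B 0.1683; Unit 5A 0.2175; Unit 1B 0.1806; Unit PH1 0.1451; Unit G2 0.0861; Unit PH2 0.2024.
Raw shares: Unit 5B 22,425.47; Unit 5A 28,973.22; Unit 1B 24,065.11; Unit PH1 19,329.99; Unit G2 11,470.08; Unit PH2 26,966.13.
At nearest $10: Unit 5B $22,430; Unit 5A $28,970; Unit 1B $24,070; Unit PH1 $19,330; Unit G2 $11,470; Unit PH2 $26,970. Sum = $133,240.
Difference $133,230 − $133,240 = −$10 applied to largest allocation (Unit 5A): Unit 5A becomes $28,960.

Unit 5B: $22,430 · Unit 5A: $28,960 · Unit 1B: $24,070 · Unit PH1: $19,330 · Unit G2: $11,470 · Unit PH2: $26,970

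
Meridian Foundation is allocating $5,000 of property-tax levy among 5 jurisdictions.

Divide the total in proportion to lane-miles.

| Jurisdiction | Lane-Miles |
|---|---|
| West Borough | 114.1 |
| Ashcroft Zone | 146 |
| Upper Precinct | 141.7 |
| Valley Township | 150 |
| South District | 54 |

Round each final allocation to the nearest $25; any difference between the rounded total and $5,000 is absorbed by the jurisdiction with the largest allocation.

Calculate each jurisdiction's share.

West Borough: $950 · Ashcroft Zone: $1,200 · Upper Precinct: $1,175 · Valley Township: $1,225 · South District: $450

Sum of lane-miles: 605.8.
Pro-rata amounts: West Borough 114.1/605.8 × $5,000 = 941.73; Ashcroft Zone 146/605.8 × $5,000 = 1,205.02; Upper Precinct 141.7/605.8 × $5,000 = 1,169.53; Valley Township 150/605.8 × $5,000 = 1,238.03; South District 54/605.8 × $5,000 = 445.69.
After rounding ($25): West Borough $950; Ashcroft Zone $1,200; Upper Precinct $1,175; Valley Township $1,250; South District $450. Sum = $5,025.
Difference $5,000 − $5,025 = −$25 applied to largest allocation (Valley Township): Valley Township becomes $1,225.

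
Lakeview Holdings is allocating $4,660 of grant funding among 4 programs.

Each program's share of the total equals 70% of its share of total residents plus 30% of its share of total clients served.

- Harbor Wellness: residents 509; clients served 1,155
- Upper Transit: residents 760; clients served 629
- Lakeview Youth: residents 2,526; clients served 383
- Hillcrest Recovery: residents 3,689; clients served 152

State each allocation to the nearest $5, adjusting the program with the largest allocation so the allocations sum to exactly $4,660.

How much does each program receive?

Residents total 7,484; clients served total 2,319.
Blended shares (70% residents + 30% clients served): Harbor Wellness 0.1970; Upper Transit 0.1525; Lakeview Youth 0.2858; Hillcrest Recovery 0.3647.
Unrounded shares: Harbor Wellness 918.14; Upper Transit 710.45; Lakeview Youth 1,331.88; Hillcrest Recovery 1,699.53.
After rounding ($5): Harbor Wellness $920; Upper Transit $710; Lakeview Youth $1,330; Hillcrest Recovery $1,700. Sum = $4,660.
No rounding difference to absorb.

Harbor Wellness: $920 · Upper Transit: $710 · Lakeview Youth: $1,330 · Hillcrest Recovery: $1,700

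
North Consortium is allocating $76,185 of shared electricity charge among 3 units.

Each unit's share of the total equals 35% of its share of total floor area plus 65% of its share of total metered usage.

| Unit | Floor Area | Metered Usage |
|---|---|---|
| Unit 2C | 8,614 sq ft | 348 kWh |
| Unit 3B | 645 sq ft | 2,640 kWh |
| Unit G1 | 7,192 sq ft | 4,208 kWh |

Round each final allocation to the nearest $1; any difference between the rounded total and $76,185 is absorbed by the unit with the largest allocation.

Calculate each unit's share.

Totals — floor area 16,451, metered usage 7,196.
Combined weights (35% floor area + 65% metered usage): Unit 2C 0.2147; Unit 3B 0.2522; Unit G1 0.5331.
Unrounded shares: Unit 2C 16,356.89; Unit 3B 19,212.97; Unit G1 40,615.14.
Rounded to nearest $1: Unit 2C $16,357; Unit 3B $19,213; Unit G1 $40,615. Sum = $76,185.
Sum already equals the total — no adjustment.

Unit 2C: $16,357 · Unit 3B: $19,213 · Unit G1: $40,615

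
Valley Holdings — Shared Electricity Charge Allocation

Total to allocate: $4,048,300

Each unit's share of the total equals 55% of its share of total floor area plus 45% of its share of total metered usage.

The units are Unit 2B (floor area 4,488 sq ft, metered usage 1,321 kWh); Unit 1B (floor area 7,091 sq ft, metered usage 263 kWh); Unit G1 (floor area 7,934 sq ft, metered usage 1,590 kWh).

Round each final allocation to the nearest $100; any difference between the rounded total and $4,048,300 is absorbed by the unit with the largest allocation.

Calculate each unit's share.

Unit 2B: $1,270,300 · Unit 1B: $960,100 · Unit G1: $1,817,900

Totals — floor area 19,513, metered usage 3,174.
Blended shares (55% floor area + 45% metered usage): Unit 2B 0.3138; Unit 1B 0.2372; Unit G1 0.4491.
Pro-rata amounts: Unit 2B 1,270,306.41; Unit 1B 960,081.28; Unit G1 1,817,912.32.
After rounding ($100): Unit 2B $1,270,300; Unit 1B $960,100; Unit G1 $1,817,900. Sum = $4,048,300.
Rounded total matches; no reconciliation needed.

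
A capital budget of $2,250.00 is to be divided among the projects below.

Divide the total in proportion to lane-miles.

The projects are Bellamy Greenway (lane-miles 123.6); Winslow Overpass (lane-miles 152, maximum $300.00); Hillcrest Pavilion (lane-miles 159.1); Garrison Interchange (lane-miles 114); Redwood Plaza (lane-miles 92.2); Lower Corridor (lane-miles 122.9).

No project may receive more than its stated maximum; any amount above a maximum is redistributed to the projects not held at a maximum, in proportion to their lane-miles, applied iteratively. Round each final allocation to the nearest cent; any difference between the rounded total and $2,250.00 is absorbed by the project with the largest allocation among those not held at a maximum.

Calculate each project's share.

Bellamy Greenway: $393.95 · Winslow Overpass: $300.00 · Hillcrest Pavilion: $507.11 · Garrison Interchange: $363.35 · Redwood Plaza: $293.87 · Lower Corridor: $391.72

Total lane-miles = 763.8.
Pro-rata shares before constraints: Bellamy Greenway 364.1005; Winslow Overpass 447.7612; Hillcrest Pavilion 468.6764; Garrison Interchange 335.8209; Redwood Plaza 271.6025; Lower Corridor 362.0385.
Cap binds for Winslow Overpass ($300.00); residual $1,950.00 reallocated over remaining lane-miles 611.8.
Shares after redistribution: Bellamy Greenway 393.9523 → $393.95; Hillcrest Pavilion 507.1020 → $507.10; Garrison Interchange 363.3540 → $363.35; Redwood Plaza 293.8705 → $293.87; Lower Corridor 391.7212 → $391.72.
Rounding difference +$0.01 applied to Hillcrest Pavilion → $507.11.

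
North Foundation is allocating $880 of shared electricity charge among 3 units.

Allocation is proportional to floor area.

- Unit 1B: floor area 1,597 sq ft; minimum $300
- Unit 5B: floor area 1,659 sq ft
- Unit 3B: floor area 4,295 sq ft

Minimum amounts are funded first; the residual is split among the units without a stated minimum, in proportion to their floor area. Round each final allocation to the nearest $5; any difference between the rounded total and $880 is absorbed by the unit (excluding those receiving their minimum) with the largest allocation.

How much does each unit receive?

Fund the minimums — Unit 1B $300. Balance $580.
Balance split over remaining floor area 5,954: Unit 5B 161.61 → $160; Unit 3B 418.39 → $420.

Unit 1B: $300 · Unit 5B: $160 · Unit 3B: $420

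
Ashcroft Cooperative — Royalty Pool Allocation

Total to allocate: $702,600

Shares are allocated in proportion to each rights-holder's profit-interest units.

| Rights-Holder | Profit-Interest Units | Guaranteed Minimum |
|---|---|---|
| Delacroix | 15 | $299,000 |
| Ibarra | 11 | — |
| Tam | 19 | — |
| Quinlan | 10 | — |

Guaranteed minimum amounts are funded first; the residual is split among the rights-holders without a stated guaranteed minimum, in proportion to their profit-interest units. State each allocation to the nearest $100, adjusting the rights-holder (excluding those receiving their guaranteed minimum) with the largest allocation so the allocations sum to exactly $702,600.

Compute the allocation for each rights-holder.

Guaranteed amounts: Delacroix $299,000. Residual $403,600.
Residual split over remaining profit-interest units 40: Ibarra 110,990.00 → $111,000; Tam 191,710.00 → $191,700; Quinlan 100,900.00 → $100,900.

Delacroix: $299,000 | Ibarra: $111,000 | Tam: $191,700 | Quinlan: $100,900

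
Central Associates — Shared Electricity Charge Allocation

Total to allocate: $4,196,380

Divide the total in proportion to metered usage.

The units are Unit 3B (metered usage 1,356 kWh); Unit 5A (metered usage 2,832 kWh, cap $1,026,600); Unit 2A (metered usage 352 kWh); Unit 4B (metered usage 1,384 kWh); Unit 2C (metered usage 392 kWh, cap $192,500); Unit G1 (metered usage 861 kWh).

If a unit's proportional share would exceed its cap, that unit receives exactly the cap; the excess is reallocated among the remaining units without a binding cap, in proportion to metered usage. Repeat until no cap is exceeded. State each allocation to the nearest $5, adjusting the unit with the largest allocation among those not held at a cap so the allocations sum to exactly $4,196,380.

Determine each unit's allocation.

Combined metered usage = 7,177.
Unconstrained shares: Unit 3B 792,850.95; Unit 5A 1,655,865.70; Unit 2A 205,813.82; Unit 4B 809,222.51; Unit 2C 229,201.75; Unit G1 503,425.27.
Cap binds for Unit 5A ($1,026,600), Unit 2C ($192,500); residual $2,977,280 reallocated over remaining metered usage 3,953.
Remaining shares: Unit 3B 1,021,298.17 → $1,021,300; Unit 2A 265,115.75 → $265,115; Unit 4B 1,042,386.93 → $1,042,385; Unit G1 648,479.15 → $648,480.

Unit 3B: $1,021,300 | Unit 5A: $1,026,600 | Unit 2A: $265,115 | Unit 4B: $1,042,385 | Unit 2C: $192,500 | Unit G1: $648,480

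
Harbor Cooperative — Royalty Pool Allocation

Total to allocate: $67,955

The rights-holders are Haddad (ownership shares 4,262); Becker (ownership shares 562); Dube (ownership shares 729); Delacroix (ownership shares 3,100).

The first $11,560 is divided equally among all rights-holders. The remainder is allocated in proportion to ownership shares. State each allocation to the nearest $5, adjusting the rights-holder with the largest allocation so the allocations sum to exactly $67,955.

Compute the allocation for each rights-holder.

Haddad: $30,665 | Becker: $6,555 | Dube: $7,640 | Delacroix: $23,095

$11,560 shared equally gives $2,890 per rights-holder.
Remainder $56,395 by ownership shares (total 8,653): Haddad 27,777.13 → $27,775; Becker 3,662.77 → $3,665; Dube 4,751.18 → $4,750; Delacroix 20,203.92 → $20,205.
Totals: Haddad $2,890 + $27,775 = $30,665; Becker $2,890 + $3,665 = $6,555; Dube $2,890 + $4,750 = $7,640; Delacroix $2,890 + $20,205 = $23,095.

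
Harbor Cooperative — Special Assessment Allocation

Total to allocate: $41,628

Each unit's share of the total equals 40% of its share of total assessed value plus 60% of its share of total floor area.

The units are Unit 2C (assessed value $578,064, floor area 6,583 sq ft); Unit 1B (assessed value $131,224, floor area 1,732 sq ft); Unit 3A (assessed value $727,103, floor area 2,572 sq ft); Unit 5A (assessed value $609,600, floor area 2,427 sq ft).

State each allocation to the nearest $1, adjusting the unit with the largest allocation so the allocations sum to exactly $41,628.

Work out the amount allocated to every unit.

Assessed value total 2,045,991; floor area total 13,314.
Composite weights (40% assessed value + 60% floor area): Unit 2C 0.4097; Unit 1B 0.1037; Unit 3A 0.2581; Unit 5A 0.2286.
Proportional shares: Unit 2C 17,054.12; Unit 1B 4,317.16; Unit 3A 10,742.51; Unit 5A 9,514.20.
After rounding ($1): Unit 2C $17,054; Unit 1B $4,317; Unit 3A $10,743; Unit 5A $9,514. Sum = $41,628.
Rounded total matches; no reconciliation needed.

Unit 2C: $17,054; Unit 1B: $4,317; Unit 3A: $10,743; Unit 5A: $9,514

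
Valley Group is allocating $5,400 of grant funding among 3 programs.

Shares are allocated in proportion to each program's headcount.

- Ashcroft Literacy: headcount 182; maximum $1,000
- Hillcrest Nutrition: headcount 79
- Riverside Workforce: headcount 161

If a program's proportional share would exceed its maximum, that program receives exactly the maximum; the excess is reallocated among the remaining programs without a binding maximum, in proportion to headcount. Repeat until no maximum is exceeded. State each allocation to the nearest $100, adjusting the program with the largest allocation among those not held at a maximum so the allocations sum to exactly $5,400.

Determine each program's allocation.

Ashcroft Literacy: $1,000 | Hillcrest Nutrition: $1,400 | Riverside Workforce: $3,000

Headcount total: 422.
Pro-rata shares before constraints: Ashcroft Literacy 2,328.91; Hillcrest Nutrition 1,010.90; Riverside Workforce 2,060.19.
Capped: Ashcroft Literacy ($1,000); remaining pool $4,400 reallocated over remaining headcount 240.
Redistributed shares: Hillcrest Nutrition 1,448.33 → $1,400; Riverside Workforce 2,951.67 → $3,000.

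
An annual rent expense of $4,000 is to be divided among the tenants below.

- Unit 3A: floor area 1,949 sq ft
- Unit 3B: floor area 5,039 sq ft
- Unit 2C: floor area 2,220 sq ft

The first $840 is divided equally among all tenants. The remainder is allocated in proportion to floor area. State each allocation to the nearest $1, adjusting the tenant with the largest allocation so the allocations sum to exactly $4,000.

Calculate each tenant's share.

$840 shared equally gives $280 per tenant.
Remainder $3,160 by floor area (total 9,208): Unit 3A 668.86 → $669; Unit 3B 1,729.28 → $1,729; Unit 2C 761.86 → $762.
Totals: Unit 3A $280 + $669 = $949; Unit 3B $280 + $1,729 = $2,009; Unit 2C $280 + $762 = $1,042.

Unit 3A: $949; Unit 3B: $2,009; Unit 2C: $1,042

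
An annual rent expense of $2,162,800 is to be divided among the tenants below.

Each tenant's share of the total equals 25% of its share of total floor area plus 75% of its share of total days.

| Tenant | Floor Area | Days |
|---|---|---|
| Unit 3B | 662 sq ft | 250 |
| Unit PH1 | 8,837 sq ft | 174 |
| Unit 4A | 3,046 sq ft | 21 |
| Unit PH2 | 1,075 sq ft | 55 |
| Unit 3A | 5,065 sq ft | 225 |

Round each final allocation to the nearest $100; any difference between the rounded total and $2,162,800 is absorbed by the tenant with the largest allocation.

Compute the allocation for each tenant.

Totals — floor area 18,685, days 725.
Blended shares (25% floor area + 75% days): Unit 3B 0.2675; Unit PH1 0.2982; Unit 4A 0.0625; Unit PH2 0.0713; Unit 3A 0.3005.
Proportional shares: Unit 3B 578,501.55; Unit PH1 645,026.02; Unit 4A 135,129.05; Unit PH2 154,163.84; Unit 3A 649,979.54.
Rounded to nearest $100: Unit 3B $578,500; Unit PH1 $645,000; Unit 4A $135,100; Unit PH2 $154,200; Unit 3A $650,000. Sum = $2,162,800.
No rounding difference to absorb.

Unit 3B: $578,500 · Unit PH1: $645,000 · Unit 4A: $135,100 · Unit PH2: $154,200 · Unit 3A: $650,000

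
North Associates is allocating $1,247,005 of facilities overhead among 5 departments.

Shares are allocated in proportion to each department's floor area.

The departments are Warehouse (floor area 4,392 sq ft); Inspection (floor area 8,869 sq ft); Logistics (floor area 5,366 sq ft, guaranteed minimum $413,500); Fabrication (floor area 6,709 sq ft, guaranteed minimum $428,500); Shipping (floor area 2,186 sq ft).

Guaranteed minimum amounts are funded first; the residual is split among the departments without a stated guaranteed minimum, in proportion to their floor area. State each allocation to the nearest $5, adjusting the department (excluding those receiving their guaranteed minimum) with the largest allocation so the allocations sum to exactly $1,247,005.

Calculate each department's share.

Guaranteed amounts: Logistics $413,500; Fabrication $428,500. Residual $405,005.
Residual split over remaining floor area 15,447: Warehouse 115,153.88 → $115,155; Inspection 232,536.37 → $232,535; Shipping 57,314.75 → $57,315.

Warehouse: $115,155 | Inspection: $232,535 | Logistics: $413,500 | Fabrication: $428,500 | Shipping: $57,315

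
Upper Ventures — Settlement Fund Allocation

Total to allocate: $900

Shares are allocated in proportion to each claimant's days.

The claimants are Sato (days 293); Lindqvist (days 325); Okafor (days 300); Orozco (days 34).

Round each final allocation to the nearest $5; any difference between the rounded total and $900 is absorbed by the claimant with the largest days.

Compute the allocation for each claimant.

Sato: $275 | Lindqvist: $310 | Okafor: $285 | Orozco: $30

Combined days = 952.
Raw shares: Sato 293/952 × $900 = 277.00; Lindqvist 325/952 × $900 = 307.25; Okafor 300/952 × $900 = 283.61; Orozco 34/952 × $900 = 32.14.
Rounded to nearest $5: Sato $275; Lindqvist $305; Okafor $285; Orozco $30. Sum = $895.
Difference $900 − $895 = +$5 applied to largest days (Lindqvist): Lindqvist becomes $310.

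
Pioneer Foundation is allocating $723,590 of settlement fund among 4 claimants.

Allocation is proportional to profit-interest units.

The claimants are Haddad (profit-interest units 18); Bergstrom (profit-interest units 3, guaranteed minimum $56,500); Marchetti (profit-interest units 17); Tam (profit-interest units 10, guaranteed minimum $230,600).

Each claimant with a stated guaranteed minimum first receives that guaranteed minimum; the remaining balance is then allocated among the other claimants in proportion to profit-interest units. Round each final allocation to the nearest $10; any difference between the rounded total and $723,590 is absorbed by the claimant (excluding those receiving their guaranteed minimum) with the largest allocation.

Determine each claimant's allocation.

Haddad: $224,480 | Bergstrom: $56,500 | Marchetti: $212,010 | Tam: $230,600

Fund the minimums — Bergstrom $56,500; Tam $230,600. Balance $436,490.
Balance split over remaining profit-interest units 35: Haddad 224,480.57 → $224,480; Marchetti 212,009.43 → $212,010.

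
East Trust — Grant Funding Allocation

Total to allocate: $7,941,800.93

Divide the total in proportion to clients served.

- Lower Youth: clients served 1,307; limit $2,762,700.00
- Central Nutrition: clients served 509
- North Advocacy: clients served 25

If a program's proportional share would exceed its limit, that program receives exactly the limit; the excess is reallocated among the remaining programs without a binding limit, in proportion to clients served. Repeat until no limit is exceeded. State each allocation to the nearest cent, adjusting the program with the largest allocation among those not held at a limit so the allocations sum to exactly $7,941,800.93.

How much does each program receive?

Lower Youth: $2,762,700.00 | Central Nutrition: $4,936,633.66 | North Advocacy: $242,467.27

Total clients served = 1,841.
Proportional shares (ignoring caps): Lower Youth 5,638,204.1366; Central Nutrition 2,195,750.5016; North Advocacy 107,846.2918.
Held at cap: Lower Youth ($2,762,700.00); residual $5,179,100.93 reallocated over remaining clients served 534.
Redistributed shares: Central Nutrition 4,936,633.6580 → $4,936,633.66; North Advocacy 242,467.2720 → $242,467.27.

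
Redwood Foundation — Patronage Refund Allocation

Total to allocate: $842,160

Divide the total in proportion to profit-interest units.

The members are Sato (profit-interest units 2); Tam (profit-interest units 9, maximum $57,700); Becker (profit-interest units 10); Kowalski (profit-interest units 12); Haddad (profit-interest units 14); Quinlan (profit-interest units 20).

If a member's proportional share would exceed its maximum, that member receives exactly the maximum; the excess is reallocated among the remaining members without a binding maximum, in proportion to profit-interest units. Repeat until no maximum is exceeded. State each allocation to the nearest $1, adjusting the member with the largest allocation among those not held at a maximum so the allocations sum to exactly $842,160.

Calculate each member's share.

Sum of profit-interest units: 67.
Pro-rata shares before constraints: Sato 25,139.10; Tam 113,125.97; Becker 125,695.52; Kowalski 150,834.63; Haddad 175,973.73; Quinlan 251,391.04.
Capped: Tam ($57,700); balance $784,460 reallocated over remaining profit-interest units 58.
Redistributed shares: Sato 27,050.34 → $27,050; Becker 135,251.72 → $135,252; Kowalski 162,302.07 → $162,302; Haddad 189,352.41 → $189,352; Quinlan 270,503.45 → $270,503.
Rounding difference +$1 applied to Quinlan → $270,504.

Sato: $27,050 | Tam: $57,700 | Becker: $135,252 | Kowalski: $162,302 | Haddad: $189,352 | Quinlan: $270,504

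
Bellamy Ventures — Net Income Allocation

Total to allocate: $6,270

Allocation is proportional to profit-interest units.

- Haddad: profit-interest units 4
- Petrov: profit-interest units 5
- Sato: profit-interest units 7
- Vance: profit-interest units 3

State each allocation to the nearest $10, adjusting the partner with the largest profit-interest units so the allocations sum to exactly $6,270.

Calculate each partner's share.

Haddad: $1,320; Petrov: $1,650; Sato: $2,310; Vance: $990

Combined profit-interest units = 4 + 5 + 7 + 3 = 19.
Raw shares: Haddad 1,320.00; Petrov 1,650.00; Sato 2,310.00; Vance 990.00.
After rounding ($10): Haddad $1,320; Petrov $1,650; Sato $2,310; Vance $990. Sum = $6,270.
Rounded total matches; no reconciliation needed.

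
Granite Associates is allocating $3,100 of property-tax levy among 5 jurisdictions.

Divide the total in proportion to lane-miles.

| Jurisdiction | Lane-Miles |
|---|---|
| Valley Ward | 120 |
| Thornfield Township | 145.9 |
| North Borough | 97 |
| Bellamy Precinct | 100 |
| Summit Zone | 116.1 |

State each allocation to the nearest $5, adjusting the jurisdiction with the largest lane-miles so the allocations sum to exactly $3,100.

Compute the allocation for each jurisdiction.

Total lane-miles = 579.
Pro-rata amounts: Valley Ward 120/579 × $3,100 = 642.49; Thornfield Township 145.9/579 × $3,100 = 781.16; North Borough 97/579 × $3,100 = 519.34; Bellamy Precinct 100/579 × $3,100 = 535.41; Summit Zone 116.1/579 × $3,100 = 621.61.
Rounded to nearest $5: Valley Ward $640; Thornfield Township $780; North Borough $520; Bellamy Precinct $535; Summit Zone $620. Sum = $3,095.
Difference $3,100 − $3,095 = +$5 applied to largest lane-miles (Thornfield Township): Thornfield Township becomes $785.

Valley Ward: $640; Thornfield Township: $785; North Borough: $520; Bellamy Precinct: $535; Summit Zone: $620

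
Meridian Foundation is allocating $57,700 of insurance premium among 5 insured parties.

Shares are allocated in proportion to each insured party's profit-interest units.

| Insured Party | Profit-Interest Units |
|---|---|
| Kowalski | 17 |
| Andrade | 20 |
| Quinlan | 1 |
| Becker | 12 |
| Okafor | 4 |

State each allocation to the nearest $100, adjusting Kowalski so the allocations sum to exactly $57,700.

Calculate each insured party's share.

Kowalski: $18,100 | Andrade: $21,400 | Quinlan: $1,100 | Becker: $12,800 | Okafor: $4,300

Total profit-interest units = 54.
Pro-rata amounts: Kowalski 17/54 × $57,700 = 18,164.81; Andrade 20/54 × $57,700 = 21,370.37; Quinlan 1/54 × $57,700 = 1,068.52; Becker 12/54 × $57,700 = 12,822.22; Okafor 4/54 × $57,700 = 4,274.07.
After rounding ($100): Kowalski $18,200; Andrade $21,400; Quinlan $1,100; Becker $12,800; Okafor $4,300. Sum = $57,800.
Difference $57,700 − $57,800 = −$100 applied to Kowalski: Kowalski becomes $18,100.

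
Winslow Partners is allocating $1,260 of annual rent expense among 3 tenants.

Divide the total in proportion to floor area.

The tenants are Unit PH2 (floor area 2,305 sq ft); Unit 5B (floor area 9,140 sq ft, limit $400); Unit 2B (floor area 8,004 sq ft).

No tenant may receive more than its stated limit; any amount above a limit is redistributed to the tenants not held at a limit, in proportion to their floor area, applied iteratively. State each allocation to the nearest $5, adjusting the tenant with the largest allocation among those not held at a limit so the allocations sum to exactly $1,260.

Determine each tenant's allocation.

Total floor area = 19,449.
Pro-rata shares before constraints: Unit PH2 149.33; Unit 5B 592.13; Unit 2B 518.54.
Cap binds for Unit 5B ($400); remaining pool $860 reallocated over remaining floor area 10,309.
Shares after redistribution: Unit PH2 192.29 → $190; Unit 2B 667.71 → $670.

Unit PH2: $190 | Unit 5B: $400 | Unit 2B: $670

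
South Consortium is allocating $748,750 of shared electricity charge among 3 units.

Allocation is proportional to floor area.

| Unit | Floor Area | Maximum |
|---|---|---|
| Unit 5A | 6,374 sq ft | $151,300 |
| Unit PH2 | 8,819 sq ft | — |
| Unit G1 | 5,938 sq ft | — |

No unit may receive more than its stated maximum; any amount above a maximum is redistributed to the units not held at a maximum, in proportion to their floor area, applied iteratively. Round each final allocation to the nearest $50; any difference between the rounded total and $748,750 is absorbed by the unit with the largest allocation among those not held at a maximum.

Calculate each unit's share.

Unit 5A: $151,300 | Unit PH2: $357,050 | Unit G1: $240,400

Floor area total: 21,131.
Unconstrained shares: Unit 5A 225,854.55; Unit PH2 312,490.00; Unit G1 210,405.45.
Cap binds for Unit 5A ($151,300); residual $597,450 reallocated over remaining floor area 14,757.
Remaining shares: Unit PH2 357,044.90 → $357,050; Unit G1 240,405.10 → $240,400.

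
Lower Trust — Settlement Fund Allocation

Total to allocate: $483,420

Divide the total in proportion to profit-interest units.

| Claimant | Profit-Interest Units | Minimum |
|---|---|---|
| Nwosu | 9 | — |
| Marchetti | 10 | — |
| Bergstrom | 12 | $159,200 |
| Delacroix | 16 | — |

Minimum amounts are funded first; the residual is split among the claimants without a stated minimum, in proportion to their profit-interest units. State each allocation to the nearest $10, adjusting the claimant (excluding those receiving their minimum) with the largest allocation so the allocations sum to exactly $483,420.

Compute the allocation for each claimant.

Fund the minimums — Bergstrom $159,200. Balance $324,220.
Balance split over remaining profit-interest units 35: Nwosu 83,370.86 → $83,370; Marchetti 92,634.29 → $92,630; Delacroix 148,214.86 → $148,210.
Rounding difference +$10 applied to Delacroix → $148,220.

Nwosu: $83,370 | Marchetti: $92,630 | Bergstrom: $159,200 | Delacroix: $148,220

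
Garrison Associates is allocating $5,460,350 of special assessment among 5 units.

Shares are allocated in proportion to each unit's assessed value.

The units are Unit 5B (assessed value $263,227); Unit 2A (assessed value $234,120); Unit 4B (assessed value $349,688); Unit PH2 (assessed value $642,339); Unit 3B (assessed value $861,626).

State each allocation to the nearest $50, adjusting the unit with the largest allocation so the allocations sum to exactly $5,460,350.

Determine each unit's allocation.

Unit 5B: $611,350 | Unit 2A: $543,750 | Unit 4B: $812,150 | Unit PH2: $1,491,850 | Unit 3B: $2,001,250

Assessed value total: 2,351,000.
Proportional shares: Unit 5B 263,227/2,351,000 × $5,460,350 = 611,361.78; Unit 2A 234,120/2,351,000 × $5,460,350 = 543,758.89; Unit 4B 349,688/2,351,000 × $5,460,350 = 812,173.06; Unit PH2 642,339/2,351,000 × $5,460,350 = 1,491,873.99; Unit 3B 861,626/2,351,000 × $5,460,350 = 2,001,182.28.
After rounding ($50): Unit 5B $611,350; Unit 2A $543,750; Unit 4B $812,150; Unit PH2 $1,491,850; Unit 3B $2,001,200. Sum = $5,460,300.
Difference $5,460,350 − $5,460,300 = +$50 applied to largest allocation (Unit 3B): Unit 3B becomes $2,001,250.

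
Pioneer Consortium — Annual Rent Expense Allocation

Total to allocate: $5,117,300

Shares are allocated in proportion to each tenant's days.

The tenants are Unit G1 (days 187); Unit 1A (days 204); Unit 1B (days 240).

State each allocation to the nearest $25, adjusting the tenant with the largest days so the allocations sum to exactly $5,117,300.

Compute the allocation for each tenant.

Unit G1: $1,516,525 | Unit 1A: $1,654,400 | Unit 1B: $1,946,375

Days total: 187 + 204 + 240 = 631.
Unrounded shares: Unit G1 1,516,537.40; Unit 1A 1,654,404.44; Unit 1B 1,946,358.16.
After rounding ($25): Unit G1 $1,516,525; Unit 1A $1,654,400; Unit 1B $1,946,350. Sum = $5,117,275.
Difference $5,117,300 − $5,117,275 = +$25 applied to largest days (Unit 1B): Unit 1B becomes $1,946,375.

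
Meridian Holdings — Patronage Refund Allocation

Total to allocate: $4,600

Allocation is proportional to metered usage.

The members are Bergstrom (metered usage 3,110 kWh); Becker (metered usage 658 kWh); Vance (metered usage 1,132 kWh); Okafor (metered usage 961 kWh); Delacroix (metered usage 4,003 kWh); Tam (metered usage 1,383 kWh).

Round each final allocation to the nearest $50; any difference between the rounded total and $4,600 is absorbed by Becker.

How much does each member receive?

Bergstrom: $1,250 | Becker: $300 | Vance: $450 | Okafor: $400 | Delacroix: $1,650 | Tam: $550

Total metered usage = 11,247.
Pro-rata amounts: Bergstrom 3,110/11,247 × $4,600 = 1,271.98; Becker 658/11,247 × $4,600 = 269.12; Vance 1,132/11,247 × $4,600 = 462.99; Okafor 961/11,247 × $4,600 = 393.05; Delacroix 4,003/11,247 × $4,600 = 1,637.22; Tam 1,383/11,247 × $4,600 = 565.64.
Rounded to nearest $50: Bergstrom $1,250; Becker $250; Vance $450; Okafor $400; Delacroix $1,650; Tam $550. Sum = $4,550.
Difference $4,600 − $4,550 = +$50 applied to Becker: Becker becomes $300.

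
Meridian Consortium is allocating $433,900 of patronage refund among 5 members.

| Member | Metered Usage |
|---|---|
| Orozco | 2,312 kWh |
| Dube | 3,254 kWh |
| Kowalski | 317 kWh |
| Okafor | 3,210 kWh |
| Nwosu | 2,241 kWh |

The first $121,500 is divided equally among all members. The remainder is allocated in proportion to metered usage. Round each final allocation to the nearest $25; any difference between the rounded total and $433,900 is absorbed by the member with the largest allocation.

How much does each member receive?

First tranche $121,500 split equally: $24,300 each.
Remainder $312,400 by metered usage (total 11,334): Orozco 63,725.85 → $63,725; Dube 89,690.28 → $89,700; Kowalski 8,737.498 → $8,725; Okafor 88,477.50 → $88,475; Nwosu 61,768.87 → $61,775.
Totals: Orozco $24,300 + $63,725 = $88,025; Dube $24,300 + $89,700 = $114,000; Kowalski $24,300 + $8,725 = $33,025; Okafor $24,300 + $88,475 = $112,775; Nwosu $24,300 + $61,775 = $86,075.

Orozco: $88,025 · Dube: $114,000 · Kowalski: $33,025 · Okafor: $112,775 · Nwosu: $86,075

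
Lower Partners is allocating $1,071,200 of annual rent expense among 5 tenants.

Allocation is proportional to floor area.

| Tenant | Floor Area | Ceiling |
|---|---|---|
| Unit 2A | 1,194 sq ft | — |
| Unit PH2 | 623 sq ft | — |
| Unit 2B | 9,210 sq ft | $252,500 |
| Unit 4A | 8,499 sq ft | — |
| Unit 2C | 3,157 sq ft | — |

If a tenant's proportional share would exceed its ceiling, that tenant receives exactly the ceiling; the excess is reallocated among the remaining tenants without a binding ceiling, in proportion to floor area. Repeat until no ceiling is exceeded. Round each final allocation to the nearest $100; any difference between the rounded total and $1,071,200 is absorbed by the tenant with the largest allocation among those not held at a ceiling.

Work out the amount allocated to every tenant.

Combined floor area = 22,683.
Proportional shares (ignoring caps): Unit 2A 56,386.40; Unit PH2 29,421.05; Unit 2B 434,940.35; Unit 4A 401,363.52; Unit 2C 149,088.67.
Held at cap: Unit 2B ($252,500); balance $818,700 reallocated over remaining floor area 13,473.
Redistributed shares: Unit 2A 72,554.58 → $72,600; Unit PH2 37,857.20 → $37,900; Unit 4A 516,450.03 → $516,500; Unit 2C 191,838.19 → $191,800.
Rounding difference −$100 applied to Unit 4A → $516,400.

Unit 2A: $72,600 · Unit PH2: $37,900 · Unit 2B: $252,500 · Unit 4A: $516,400 · Unit 2C: $191,800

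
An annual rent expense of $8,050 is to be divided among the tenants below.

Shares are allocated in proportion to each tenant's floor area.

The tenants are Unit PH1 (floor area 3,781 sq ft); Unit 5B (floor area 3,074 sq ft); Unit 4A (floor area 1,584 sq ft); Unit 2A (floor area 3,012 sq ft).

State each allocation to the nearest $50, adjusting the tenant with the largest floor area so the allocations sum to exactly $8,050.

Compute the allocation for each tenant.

Floor area total: 11,451.
Proportional shares: Unit PH1 3,781/11,451 × $8,050 = 2,658.03; Unit 5B 3,074/11,451 × $8,050 = 2,161.01; Unit 4A 1,584/11,451 × $8,050 = 1,113.54; Unit 2A 3,012/11,451 × $8,050 = 2,117.42.
Rounded to nearest $50: Unit PH1 $2,650; Unit 5B $2,150; Unit 4A $1,100; Unit 2A $2,100. Sum = $8,000.
Difference $8,050 − $8,000 = +$50 applied to largest floor area (Unit PH1): Unit PH1 becomes $2,700.

Unit PH1: $2,700; Unit 5B: $2,150; Unit 4A: $1,100; Unit 2A: $2,100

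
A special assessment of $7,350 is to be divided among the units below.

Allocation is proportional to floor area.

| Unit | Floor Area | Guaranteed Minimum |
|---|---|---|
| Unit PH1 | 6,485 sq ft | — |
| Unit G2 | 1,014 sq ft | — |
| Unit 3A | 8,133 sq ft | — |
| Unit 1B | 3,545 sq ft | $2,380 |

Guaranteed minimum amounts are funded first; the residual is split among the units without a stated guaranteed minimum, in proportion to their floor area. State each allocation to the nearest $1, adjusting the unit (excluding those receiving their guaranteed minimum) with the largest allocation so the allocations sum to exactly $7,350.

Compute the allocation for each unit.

Fund the minimums — Unit 1B $2,380. Remaining pool $4,970.
Remaining pool split over remaining floor area 15,632: Unit PH1 2,061.83 → $2,062; Unit G2 322.39 → $322; Unit 3A 2,585.79 → $2,586.

Unit PH1: $2,062; Unit G2: $322; Unit 3A: $2,586; Unit 1B: $2,380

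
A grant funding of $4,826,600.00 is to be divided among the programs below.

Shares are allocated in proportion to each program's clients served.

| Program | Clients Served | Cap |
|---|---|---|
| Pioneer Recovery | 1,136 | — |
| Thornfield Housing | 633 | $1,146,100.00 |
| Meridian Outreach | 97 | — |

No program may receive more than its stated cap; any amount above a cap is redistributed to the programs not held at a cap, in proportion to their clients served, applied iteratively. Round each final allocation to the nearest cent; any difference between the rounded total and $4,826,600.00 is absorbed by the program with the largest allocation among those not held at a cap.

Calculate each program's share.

Pioneer Recovery: $3,390,955.39 | Thornfield Housing: $1,146,100.00 | Meridian Outreach: $289,544.61

Combined clients served = 1,866.
Unconstrained shares: Pioneer Recovery 2,938,380.2787; Thornfield Housing 1,637,319.2926; Meridian Outreach 250,900.4287.
Capped: Thornfield Housing ($1,146,100.00); residual $3,680,500.00 reallocated over remaining clients served 1,233.
Remaining shares: Pioneer Recovery 3,390,955.3933 → $3,390,955.39; Meridian Outreach 289,544.6067 → $289,544.61.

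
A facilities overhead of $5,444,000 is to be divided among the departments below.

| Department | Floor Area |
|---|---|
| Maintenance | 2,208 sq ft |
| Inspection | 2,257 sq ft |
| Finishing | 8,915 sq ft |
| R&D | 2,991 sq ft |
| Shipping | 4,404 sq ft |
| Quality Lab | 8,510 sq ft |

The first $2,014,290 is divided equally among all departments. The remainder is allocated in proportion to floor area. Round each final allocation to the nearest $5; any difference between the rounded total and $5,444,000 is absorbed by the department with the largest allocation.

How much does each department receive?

Maintenance: $594,305 | Inspection: $600,045 | Finishing: $1,379,790 | R&D: $686,005 | Shipping: $851,490 | Quality Lab: $1,332,365

$2,014,290 shared equally gives $335,715 per department.
Remainder $3,429,710 by floor area (total 29,285): Maintenance 258,589.71 → $258,590; Inspection 264,328.34 → $264,330; Finishing 1,044,079.38 → $1,044,080; R&D 350,290.68 → $350,290; Shipping 515,774.04 → $515,775; Quality Lab 996,647.84 → $996,650.
Rounding difference −$5 on remainder applied to Finishing.
Totals: Maintenance $335,715 + $258,590 = $594,305; Inspection $335,715 + $264,330 = $600,045; Finishing $335,715 + $1,044,075 = $1,379,790; R&D $335,715 + $350,290 = $686,005; Shipping $335,715 + $515,775 = $851,490; Quality Lab $335,715 + $996,650 = $1,332,365.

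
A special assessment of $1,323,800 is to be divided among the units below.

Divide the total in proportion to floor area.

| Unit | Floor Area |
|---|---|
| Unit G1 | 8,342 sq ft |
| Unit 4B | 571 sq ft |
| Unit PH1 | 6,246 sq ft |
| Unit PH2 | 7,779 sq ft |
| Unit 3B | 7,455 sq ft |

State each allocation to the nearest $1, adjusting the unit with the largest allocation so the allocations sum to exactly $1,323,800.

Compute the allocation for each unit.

Floor area total: 30,393.
Pro-rata amounts: Unit G1 8,342/30,393 × $1,323,800 = 363,344.84; Unit 4B 571/30,393 × $1,323,800 = 24,870.52; Unit PH1 6,246/30,393 × $1,323,800 = 272,051.29; Unit PH2 7,779/30,393 × $1,323,800 = 338,822.76; Unit 3B 7,455/30,393 × $1,323,800 = 324,710.59.
At nearest $1: Unit G1 $363,345; Unit 4B $24,871; Unit PH1 $272,051; Unit PH2 $338,823; Unit 3B $324,711. Sum = $1,323,801.
Difference $1,323,800 − $1,323,801 = −$1 applied to largest allocation (Unit G1): Unit G1 becomes $363,344.

Unit G1: $363,344 · Unit 4B: $24,871 · Unit PH1: $272,051 · Unit PH2: $338,823 · Unit 3B: $324,711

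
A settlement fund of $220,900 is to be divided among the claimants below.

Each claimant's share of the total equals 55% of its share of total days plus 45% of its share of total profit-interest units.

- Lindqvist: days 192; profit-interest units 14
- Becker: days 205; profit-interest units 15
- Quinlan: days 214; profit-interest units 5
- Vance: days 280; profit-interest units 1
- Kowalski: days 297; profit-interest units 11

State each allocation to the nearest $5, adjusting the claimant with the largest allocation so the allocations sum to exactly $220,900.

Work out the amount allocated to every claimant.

Totals — days 1,188, profit-interest units 46.
Composite weights (55% days + 45% profit-interest units): Lindqvist 0.2258; Becker 0.2416; Quinlan 0.1480; Vance 0.1394; Kowalski 0.2451.
Raw shares: Lindqvist 49,889.25; Becker 53,379.72; Quinlan 32,690.35; Vance 30,796.16; Kowalski 54,144.51.
Rounded to nearest $5: Lindqvist $49,890; Becker $53,380; Quinlan $32,690; Vance $30,795; Kowalski $54,145. Sum = $220,900.
Sum already equals the total — no adjustment.

Lindqvist: $49,890 | Becker: $53,380 | Quinlan: $32,690 | Vance: $30,795 | Kowalski: $54,145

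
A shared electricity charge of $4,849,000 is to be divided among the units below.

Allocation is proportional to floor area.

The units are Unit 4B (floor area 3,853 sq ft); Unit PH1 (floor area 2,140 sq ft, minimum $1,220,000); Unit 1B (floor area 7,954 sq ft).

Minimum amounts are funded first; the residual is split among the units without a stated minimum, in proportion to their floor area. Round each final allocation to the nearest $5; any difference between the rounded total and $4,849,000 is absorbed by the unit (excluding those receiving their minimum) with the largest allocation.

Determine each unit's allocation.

Unit 4B: $1,184,260 | Unit PH1: $1,220,000 | Unit 1B: $2,444,740

Fund the minimums — Unit PH1 $1,220,000. Remaining pool $3,629,000.
Remaining pool split over remaining floor area 11,807: Unit 4B 1,184,258.24 → $1,184,260; Unit 1B 2,444,741.76 → $2,444,740.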